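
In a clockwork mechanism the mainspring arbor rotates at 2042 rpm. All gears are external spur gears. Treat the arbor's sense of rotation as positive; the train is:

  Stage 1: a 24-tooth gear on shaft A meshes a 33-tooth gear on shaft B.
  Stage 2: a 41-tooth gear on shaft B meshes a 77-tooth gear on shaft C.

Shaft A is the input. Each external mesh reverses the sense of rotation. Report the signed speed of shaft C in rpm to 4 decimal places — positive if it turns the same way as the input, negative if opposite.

+790.7627 rpm (same as input, |ω| = 790.7627 rpm)

Stage 1 [24T→33T]: ω = 2042.0000×24/33 = 1485.0909 rpm, dir flips to −; running = −1485.0909
Stage 2 [41T→77T]: ω = 1485.0909×41/77 = 790.7627 rpm, dir flips to +; running = +790.7627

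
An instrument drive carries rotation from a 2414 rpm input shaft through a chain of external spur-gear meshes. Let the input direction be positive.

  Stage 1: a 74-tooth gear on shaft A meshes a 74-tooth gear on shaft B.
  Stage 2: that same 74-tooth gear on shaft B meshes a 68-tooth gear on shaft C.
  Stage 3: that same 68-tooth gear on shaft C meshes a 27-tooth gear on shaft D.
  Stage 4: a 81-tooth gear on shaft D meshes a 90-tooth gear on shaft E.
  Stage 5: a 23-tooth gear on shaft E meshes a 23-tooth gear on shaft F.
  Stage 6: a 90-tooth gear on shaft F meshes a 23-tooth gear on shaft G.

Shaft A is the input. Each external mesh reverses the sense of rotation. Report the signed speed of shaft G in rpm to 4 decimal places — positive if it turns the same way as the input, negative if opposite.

Stage 1 [74T→74T]: ω = 2414.0000×74/74 = 2414.0000 rpm, dir flips to −; running = −2414.0000
Stage 2 [74T→68T]: ω = 2414.0000×74/68 = 2627.0000 rpm, dir flips to +; running = +2627.0000
Stage 3 [68T→27T]: ω = 2627.0000×68/27 = 6616.1481 rpm, dir flips to −; running = −6616.1481
Stage 4 [81T→90T]: ω = 6616.1481×81/90 = 5954.5333 rpm, dir flips to +; running = +5954.5333
Stage 5 [23T→23T]: ω = 5954.5333×23/23 = 5954.5333 rpm, dir flips to −; running = −5954.5333
Stage 6 [90T→23T]: ω = 5954.5333×90/23 = 23300.3478 rpm, dir flips to +; running = +23300.3478

+23300.3478 rpm (same as input, |ω| = 23300.3478 rpm)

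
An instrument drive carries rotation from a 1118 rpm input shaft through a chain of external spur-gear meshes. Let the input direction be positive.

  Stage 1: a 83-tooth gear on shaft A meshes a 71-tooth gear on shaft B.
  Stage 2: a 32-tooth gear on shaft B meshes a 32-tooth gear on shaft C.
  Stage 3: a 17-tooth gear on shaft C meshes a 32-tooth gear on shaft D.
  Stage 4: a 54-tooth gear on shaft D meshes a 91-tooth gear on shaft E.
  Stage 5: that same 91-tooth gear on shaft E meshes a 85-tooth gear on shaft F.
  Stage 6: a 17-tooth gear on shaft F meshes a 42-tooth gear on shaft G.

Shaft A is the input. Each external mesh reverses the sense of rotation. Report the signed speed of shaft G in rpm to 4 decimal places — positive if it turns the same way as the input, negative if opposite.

+178.5398 rpm (same as input, |ω| = 178.5398 rpm)

Stage 1 [83T→71T]: ω = 1118.0000×83/71 = 1306.9577 rpm, dir flips to −; running = −1306.9577
Stage 2 [32T→32T]: ω = 1306.9577×32/32 = 1306.9577 rpm, dir flips to +; running = +1306.9577
Stage 3 [17T→32T]: ω = 1306.9577×17/32 = 694.3213 rpm, dir flips to −; running = −694.3213
Stage 4 [54T→91T]: ω = 694.3213×54/91 = 412.0148 rpm, dir flips to +; running = +412.0148
Stage 5 [91T→85T]: ω = 412.0148×91/85 = 441.0982 rpm, dir flips to −; running = −441.0982
Stage 6 [17T→42T]: ω = 441.0982×17/42 = 178.5398 rpm, dir flips to +; running = +178.5398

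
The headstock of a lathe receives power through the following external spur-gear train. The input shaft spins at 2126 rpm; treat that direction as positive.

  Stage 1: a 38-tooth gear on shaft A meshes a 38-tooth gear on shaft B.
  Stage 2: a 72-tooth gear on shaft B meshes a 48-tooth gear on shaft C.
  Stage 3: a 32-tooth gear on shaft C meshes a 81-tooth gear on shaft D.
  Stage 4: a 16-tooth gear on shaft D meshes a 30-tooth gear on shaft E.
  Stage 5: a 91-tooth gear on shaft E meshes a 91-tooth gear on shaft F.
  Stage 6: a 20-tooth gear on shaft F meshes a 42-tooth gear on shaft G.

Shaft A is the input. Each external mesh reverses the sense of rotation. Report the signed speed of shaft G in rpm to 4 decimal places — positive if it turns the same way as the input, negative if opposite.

Stage 1 [38T→38T]: ω = 2126.0000×38/38 = 2126.0000 rpm, dir flips to −; running = −2126.0000
Stage 2 [72T→48T]: ω = 2126.0000×72/48 = 3189.0000 rpm, dir flips to +; running = +3189.0000
Stage 3 [32T→81T]: ω = 3189.0000×32/81 = 1259.8519 rpm, dir flips to −; running = −1259.8519
Stage 4 [16T→30T]: ω = 1259.8519×16/30 = 671.9210 rpm, dir flips to +; running = +671.9210
Stage 5 [91T→91T]: ω = 671.9210×91/91 = 671.9210 rpm, dir flips to −; running = −671.9210
Stage 6 [20T→42T]: ω = 671.9210×20/42 = 319.9624 rpm, dir flips to +; running = +319.9624

+319.9624 rpm (same as input, |ω| = 319.9624 rpm)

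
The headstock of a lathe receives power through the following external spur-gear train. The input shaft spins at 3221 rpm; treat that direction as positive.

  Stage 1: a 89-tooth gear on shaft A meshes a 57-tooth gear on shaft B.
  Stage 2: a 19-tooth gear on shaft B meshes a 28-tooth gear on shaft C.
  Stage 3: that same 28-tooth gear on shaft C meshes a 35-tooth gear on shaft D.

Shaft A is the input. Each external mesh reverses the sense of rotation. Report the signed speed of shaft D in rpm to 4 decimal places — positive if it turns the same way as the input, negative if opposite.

-2730.1810 rpm (opposite to input, |ω| = 2730.1810 rpm)

Stage 1 [89T→57T]: ω = 3221.0000×89/57 = 5029.2807 rpm, dir flips to −; running = −5029.2807
Stage 2 [19T→28T]: ω = 5029.2807×19/28 = 3412.7262 rpm, dir flips to +; running = +3412.7262
Stage 3 [28T→35T]: ω = 3412.7262×28/35 = 2730.1810 rpm, dir flips to −; running = −2730.1810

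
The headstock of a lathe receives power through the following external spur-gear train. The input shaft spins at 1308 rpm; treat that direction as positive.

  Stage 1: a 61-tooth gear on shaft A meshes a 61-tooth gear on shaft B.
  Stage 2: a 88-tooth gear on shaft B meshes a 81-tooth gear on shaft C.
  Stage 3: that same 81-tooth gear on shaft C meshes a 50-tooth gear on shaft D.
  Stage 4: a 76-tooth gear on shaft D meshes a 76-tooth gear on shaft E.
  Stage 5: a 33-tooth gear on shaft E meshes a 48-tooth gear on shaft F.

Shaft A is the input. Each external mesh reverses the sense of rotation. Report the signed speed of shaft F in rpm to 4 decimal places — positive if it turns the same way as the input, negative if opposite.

Stage 1 [61T→61T]: ω = 1308.0000×61/61 = 1308.0000 rpm, dir flips to −; running = −1308.0000
Stage 2 [88T→81T]: ω = 1308.0000×88/81 = 1421.0370 rpm, dir flips to +; running = +1421.0370
Stage 3 [81T→50T]: ω = 1421.0370×81/50 = 2302.0800 rpm, dir flips to −; running = −2302.0800
Stage 4 [76T→76T]: ω = 2302.0800×76/76 = 2302.0800 rpm, dir flips to +; running = +2302.0800
Stage 5 [33T→48T]: ω = 2302.0800×33/48 = 1582.6800 rpm, dir flips to −; running = −1582.6800

-1582.6800 rpm (opposite to input, |ω| = 1582.6800 rpm)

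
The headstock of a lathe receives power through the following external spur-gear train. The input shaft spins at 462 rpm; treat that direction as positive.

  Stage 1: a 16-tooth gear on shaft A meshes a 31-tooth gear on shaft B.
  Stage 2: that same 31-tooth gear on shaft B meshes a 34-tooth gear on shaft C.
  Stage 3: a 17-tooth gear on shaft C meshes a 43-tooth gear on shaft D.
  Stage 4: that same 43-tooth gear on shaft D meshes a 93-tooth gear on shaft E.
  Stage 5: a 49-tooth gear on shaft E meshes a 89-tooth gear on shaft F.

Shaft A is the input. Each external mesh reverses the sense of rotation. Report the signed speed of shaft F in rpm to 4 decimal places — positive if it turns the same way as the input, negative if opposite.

-21.8804 rpm (opposite to input, |ω| = 21.8804 rpm)

Stage 1 [16T→31T]: ω = 462.0000×16/31 = 238.4516 rpm, dir flips to −; running = −238.4516
Stage 2 [31T→34T]: ω = 238.4516×31/34 = 217.4118 rpm, dir flips to +; running = +217.4118
Stage 3 [17T→43T]: ω = 217.4118×17/43 = 85.9535 rpm, dir flips to −; running = −85.9535
Stage 4 [43T→93T]: ω = 85.9535×43/93 = 39.7419 rpm, dir flips to +; running = +39.7419
Stage 5 [49T→89T]: ω = 39.7419×49/89 = 21.8804 rpm, dir flips to −; running = −21.8804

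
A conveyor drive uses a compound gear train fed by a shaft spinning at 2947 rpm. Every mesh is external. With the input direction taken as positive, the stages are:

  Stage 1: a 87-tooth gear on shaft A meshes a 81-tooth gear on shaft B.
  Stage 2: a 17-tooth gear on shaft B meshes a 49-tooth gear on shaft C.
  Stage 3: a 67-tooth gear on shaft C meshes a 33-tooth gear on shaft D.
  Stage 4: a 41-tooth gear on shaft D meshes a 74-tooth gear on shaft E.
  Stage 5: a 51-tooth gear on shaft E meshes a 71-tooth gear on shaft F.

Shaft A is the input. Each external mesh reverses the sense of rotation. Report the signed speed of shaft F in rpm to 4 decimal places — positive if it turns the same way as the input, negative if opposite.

-887.3440 rpm (opposite to input, |ω| = 887.3440 rpm)

Stage 1 [87T→81T]: ω = 2947.0000×87/81 = 3165.2963 rpm, dir flips to −; running = −3165.2963
Stage 2 [17T→49T]: ω = 3165.2963×17/49 = 1098.1640 rpm, dir flips to +; running = +1098.1640
Stage 3 [67T→33T]: ω = 1098.1640×67/33 = 2229.6057 rpm, dir flips to −; running = −2229.6057
Stage 4 [41T→74T]: ω = 2229.6057×41/74 = 1235.3221 rpm, dir flips to +; running = +1235.3221
Stage 5 [51T→71T]: ω = 1235.3221×51/71 = 887.3440 rpm, dir flips to −; running = −887.3440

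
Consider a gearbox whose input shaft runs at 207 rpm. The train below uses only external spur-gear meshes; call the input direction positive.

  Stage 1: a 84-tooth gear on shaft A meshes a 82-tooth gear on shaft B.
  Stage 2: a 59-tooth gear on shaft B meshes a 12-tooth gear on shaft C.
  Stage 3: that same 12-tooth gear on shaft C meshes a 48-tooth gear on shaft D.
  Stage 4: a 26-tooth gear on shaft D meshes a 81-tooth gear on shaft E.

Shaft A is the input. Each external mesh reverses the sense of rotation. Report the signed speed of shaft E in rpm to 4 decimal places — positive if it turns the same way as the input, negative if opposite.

Stage 1 [84T→82T]: ω = 207.0000×84/82 = 212.0488 rpm, dir flips to −; running = −212.0488
Stage 2 [59T→12T]: ω = 212.0488×59/12 = 1042.5732 rpm, dir flips to +; running = +1042.5732
Stage 3 [12T→48T]: ω = 1042.5732×12/48 = 260.6433 rpm, dir flips to −; running = −260.6433
Stage 4 [26T→81T]: ω = 260.6433×26/81 = 83.6633 rpm, dir flips to +; running = +83.6633

+83.6633 rpm (same as input, |ω| = 83.6633 rpm)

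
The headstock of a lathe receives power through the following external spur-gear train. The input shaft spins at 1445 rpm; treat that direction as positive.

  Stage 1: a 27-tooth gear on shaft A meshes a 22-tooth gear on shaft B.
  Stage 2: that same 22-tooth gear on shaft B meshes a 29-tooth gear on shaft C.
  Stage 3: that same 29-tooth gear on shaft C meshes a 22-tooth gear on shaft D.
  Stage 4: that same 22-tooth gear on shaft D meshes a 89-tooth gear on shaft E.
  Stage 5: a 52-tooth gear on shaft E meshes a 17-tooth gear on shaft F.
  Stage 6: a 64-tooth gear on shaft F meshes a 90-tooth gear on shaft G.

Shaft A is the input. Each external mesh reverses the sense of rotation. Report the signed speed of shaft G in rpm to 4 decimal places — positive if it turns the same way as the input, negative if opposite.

+953.5281 rpm (same as input, |ω| = 953.5281 rpm)

Stage 1 [27T→22T]: ω = 1445.0000×27/22 = 1773.4091 rpm, dir flips to −; running = −1773.4091
Stage 2 [22T→29T]: ω = 1773.4091×22/29 = 1345.3448 rpm, dir flips to +; running = +1345.3448
Stage 3 [29T→22T]: ω = 1345.3448×29/22 = 1773.4091 rpm, dir flips to −; running = −1773.4091
Stage 4 [22T→89T]: ω = 1773.4091×22/89 = 438.3708 rpm, dir flips to +; running = +438.3708
Stage 5 [52T→17T]: ω = 438.3708×52/17 = 1340.8989 rpm, dir flips to −; running = −1340.8989
Stage 6 [64T→90T]: ω = 1340.8989×64/90 = 953.5281 rpm, dir flips to +; running = +953.5281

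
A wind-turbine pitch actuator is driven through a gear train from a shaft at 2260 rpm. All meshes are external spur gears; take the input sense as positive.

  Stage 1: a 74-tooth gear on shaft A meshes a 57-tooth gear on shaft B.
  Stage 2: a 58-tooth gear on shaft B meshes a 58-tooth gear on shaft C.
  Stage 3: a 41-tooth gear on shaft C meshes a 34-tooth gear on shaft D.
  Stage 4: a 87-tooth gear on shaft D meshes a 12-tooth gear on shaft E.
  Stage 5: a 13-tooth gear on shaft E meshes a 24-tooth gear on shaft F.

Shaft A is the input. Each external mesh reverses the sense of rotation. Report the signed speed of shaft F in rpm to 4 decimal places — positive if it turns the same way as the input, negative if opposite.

Stage 1 [74T→57T]: ω = 2260.0000×74/57 = 2934.0351 rpm, dir flips to −; running = −2934.0351
Stage 2 [58T→58T]: ω = 2934.0351×58/58 = 2934.0351 rpm, dir flips to +; running = +2934.0351
Stage 3 [41T→34T]: ω = 2934.0351×41/34 = 3538.1011 rpm, dir flips to −; running = −3538.1011
Stage 4 [87T→12T]: ω = 3538.1011×87/12 = 25651.2332 rpm, dir flips to +; running = +25651.2332
Stage 5 [13T→24T]: ω = 25651.2332×13/24 = 13894.4180 rpm, dir flips to −; running = −13894.4180

-13894.4180 rpm (opposite to input, |ω| = 13894.4180 rpm)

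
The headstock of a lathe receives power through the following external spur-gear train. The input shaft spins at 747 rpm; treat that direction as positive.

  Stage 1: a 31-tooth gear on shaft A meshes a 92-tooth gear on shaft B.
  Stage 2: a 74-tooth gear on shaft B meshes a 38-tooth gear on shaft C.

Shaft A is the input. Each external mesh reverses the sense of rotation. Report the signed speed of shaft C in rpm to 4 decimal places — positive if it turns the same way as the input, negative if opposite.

Stage 1 [31T→92T]: ω = 747.0000×31/92 = 251.7065 rpm, dir flips to −; running = −251.7065
Stage 2 [74T→38T]: ω = 251.7065×74/38 = 490.1653 rpm, dir flips to +; running = +490.1653

+490.1653 rpm (same as input, |ω| = 490.1653 rpm)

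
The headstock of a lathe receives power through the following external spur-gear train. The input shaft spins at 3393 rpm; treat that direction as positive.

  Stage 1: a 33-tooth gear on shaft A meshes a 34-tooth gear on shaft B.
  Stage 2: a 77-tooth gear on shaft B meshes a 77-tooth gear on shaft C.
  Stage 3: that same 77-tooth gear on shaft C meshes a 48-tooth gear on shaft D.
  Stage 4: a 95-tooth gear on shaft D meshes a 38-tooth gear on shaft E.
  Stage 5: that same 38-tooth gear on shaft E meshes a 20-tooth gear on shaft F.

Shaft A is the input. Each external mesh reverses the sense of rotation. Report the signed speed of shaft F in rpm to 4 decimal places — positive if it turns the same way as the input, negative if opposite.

Stage 1 [33T→34T]: ω = 3393.0000×33/34 = 3293.2059 rpm, dir flips to −; running = −3293.2059
Stage 2 [77T→77T]: ω = 3293.2059×77/77 = 3293.2059 rpm, dir flips to +; running = +3293.2059
Stage 3 [77T→48T]: ω = 3293.2059×77/48 = 5282.8511 rpm, dir flips to −; running = −5282.8511
Stage 4 [95T→38T]: ω = 5282.8511×95/38 = 13207.1278 rpm, dir flips to +; running = +13207.1278
Stage 5 [38T→20T]: ω = 13207.1278×38/20 = 25093.5427 rpm, dir flips to −; running = −25093.5427

-25093.5427 rpm (opposite to input, |ω| = 25093.5427 rpm)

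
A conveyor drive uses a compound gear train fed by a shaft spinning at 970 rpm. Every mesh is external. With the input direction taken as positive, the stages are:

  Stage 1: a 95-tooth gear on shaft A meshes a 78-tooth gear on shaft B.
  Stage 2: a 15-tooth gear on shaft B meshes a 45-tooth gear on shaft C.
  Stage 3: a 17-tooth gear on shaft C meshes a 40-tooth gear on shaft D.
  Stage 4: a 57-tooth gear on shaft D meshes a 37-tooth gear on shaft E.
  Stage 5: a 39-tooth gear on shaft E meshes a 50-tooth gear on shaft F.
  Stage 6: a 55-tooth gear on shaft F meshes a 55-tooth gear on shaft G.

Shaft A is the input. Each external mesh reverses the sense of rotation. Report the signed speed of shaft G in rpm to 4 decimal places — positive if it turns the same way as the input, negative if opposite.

Stage 1 [95T→78T]: ω = 970.0000×95/78 = 1181.4103 rpm, dir flips to −; running = −1181.4103
Stage 2 [15T→45T]: ω = 1181.4103×15/45 = 393.8034 rpm, dir flips to +; running = +393.8034
Stage 3 [17T→40T]: ω = 393.8034×17/40 = 167.3665 rpm, dir flips to −; running = −167.3665
Stage 4 [57T→37T]: ω = 167.3665×57/37 = 257.8348 rpm, dir flips to +; running = +257.8348
Stage 5 [39T→50T]: ω = 257.8348×39/50 = 201.1111 rpm, dir flips to −; running = −201.1111
Stage 6 [55T→55T]: ω = 201.1111×55/55 = 201.1111 rpm, dir flips to +; running = +201.1111

+201.1111 rpm (same as input, |ω| = 201.1111 rpm)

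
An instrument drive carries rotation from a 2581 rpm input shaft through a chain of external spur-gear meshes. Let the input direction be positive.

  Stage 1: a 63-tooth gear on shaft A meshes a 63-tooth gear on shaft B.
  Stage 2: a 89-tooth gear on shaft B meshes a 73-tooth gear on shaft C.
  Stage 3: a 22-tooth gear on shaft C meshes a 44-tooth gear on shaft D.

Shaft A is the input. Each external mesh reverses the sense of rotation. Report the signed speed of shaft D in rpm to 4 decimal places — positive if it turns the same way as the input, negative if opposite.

-1573.3493 rpm (opposite to input, |ω| = 1573.3493 rpm)

Stage 1 [63T→63T]: ω = 2581.0000×63/63 = 2581.0000 rpm, dir flips to −; running = −2581.0000
Stage 2 [89T→73T]: ω = 2581.0000×89/73 = 3146.6986 rpm, dir flips to +; running = +3146.6986
Stage 3 [22T→44T]: ω = 3146.6986×22/44 = 1573.3493 rpm, dir flips to −; running = −1573.3493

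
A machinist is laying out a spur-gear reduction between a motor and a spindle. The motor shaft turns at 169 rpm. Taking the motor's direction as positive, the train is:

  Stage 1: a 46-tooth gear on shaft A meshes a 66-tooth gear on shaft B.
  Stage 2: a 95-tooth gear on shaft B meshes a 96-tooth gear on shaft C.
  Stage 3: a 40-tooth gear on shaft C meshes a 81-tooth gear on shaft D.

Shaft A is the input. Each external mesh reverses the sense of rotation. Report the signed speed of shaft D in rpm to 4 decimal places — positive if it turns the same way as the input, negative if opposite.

-57.5609 rpm (opposite to input, |ω| = 57.5609 rpm)

Stage 1 [46T→66T]: ω = 169.0000×46/66 = 117.7879 rpm, dir flips to −; running = −117.7879
Stage 2 [95T→96T]: ω = 117.7879×95/96 = 116.5609 rpm, dir flips to +; running = +116.5609
Stage 3 [40T→81T]: ω = 116.5609×40/81 = 57.5609 rpm, dir flips to −; running = −57.5609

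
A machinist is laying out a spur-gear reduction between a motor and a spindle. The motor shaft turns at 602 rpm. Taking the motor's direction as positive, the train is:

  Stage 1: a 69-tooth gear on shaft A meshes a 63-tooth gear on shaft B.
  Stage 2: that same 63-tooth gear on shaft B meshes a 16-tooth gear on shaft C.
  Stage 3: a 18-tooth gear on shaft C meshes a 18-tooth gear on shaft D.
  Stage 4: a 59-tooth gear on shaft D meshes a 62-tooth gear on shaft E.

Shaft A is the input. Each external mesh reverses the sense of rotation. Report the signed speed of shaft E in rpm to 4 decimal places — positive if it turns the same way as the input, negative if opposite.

Stage 1 [69T→63T]: ω = 602.0000×69/63 = 659.3333 rpm, dir flips to −; running = −659.3333
Stage 2 [63T→16T]: ω = 659.3333×63/16 = 2596.1250 rpm, dir flips to +; running = +2596.1250
Stage 3 [18T→18T]: ω = 2596.1250×18/18 = 2596.1250 rpm, dir flips to −; running = −2596.1250
Stage 4 [59T→62T]: ω = 2596.1250×59/62 = 2470.5060 rpm, dir flips to +; running = +2470.5060

+2470.5060 rpm (same as input, |ω| = 2470.5060 rpm)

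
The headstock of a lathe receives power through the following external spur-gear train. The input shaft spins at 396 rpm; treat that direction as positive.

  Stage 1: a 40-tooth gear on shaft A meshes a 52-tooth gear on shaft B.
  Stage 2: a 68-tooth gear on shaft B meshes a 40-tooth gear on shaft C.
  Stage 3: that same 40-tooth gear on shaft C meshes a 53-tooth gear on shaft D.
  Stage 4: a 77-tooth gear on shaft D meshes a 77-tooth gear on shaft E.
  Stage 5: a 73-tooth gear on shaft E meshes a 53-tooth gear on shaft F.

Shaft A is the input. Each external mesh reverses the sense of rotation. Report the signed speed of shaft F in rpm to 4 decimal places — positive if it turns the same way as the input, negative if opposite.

Stage 1 [40T→52T]: ω = 396.0000×40/52 = 304.6154 rpm, dir flips to −; running = −304.6154
Stage 2 [68T→40T]: ω = 304.6154×68/40 = 517.8462 rpm, dir flips to +; running = +517.8462
Stage 3 [40T→53T]: ω = 517.8462×40/53 = 390.8273 rpm, dir flips to −; running = −390.8273
Stage 4 [77T→77T]: ω = 390.8273×77/77 = 390.8273 rpm, dir flips to +; running = +390.8273
Stage 5 [73T→53T]: ω = 390.8273×73/53 = 538.3093 rpm, dir flips to −; running = −538.3093

-538.3093 rpm (opposite to input, |ω| = 538.3093 rpm)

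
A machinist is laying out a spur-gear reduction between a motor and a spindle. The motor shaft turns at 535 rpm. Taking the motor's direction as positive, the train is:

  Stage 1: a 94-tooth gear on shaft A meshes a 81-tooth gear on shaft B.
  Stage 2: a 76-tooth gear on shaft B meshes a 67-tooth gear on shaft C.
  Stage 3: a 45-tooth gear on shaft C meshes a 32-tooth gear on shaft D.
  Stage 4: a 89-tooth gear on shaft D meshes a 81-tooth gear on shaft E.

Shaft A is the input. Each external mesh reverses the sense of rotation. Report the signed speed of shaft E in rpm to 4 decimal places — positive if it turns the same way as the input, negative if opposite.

Stage 1 [94T→81T]: ω = 535.0000×94/81 = 620.8642 rpm, dir flips to −; running = −620.8642
Stage 2 [76T→67T]: ω = 620.8642×76/67 = 704.2639 rpm, dir flips to +; running = +704.2639
Stage 3 [45T→32T]: ω = 704.2639×45/32 = 990.3711 rpm, dir flips to −; running = −990.3711
Stage 4 [89T→81T]: ω = 990.3711×89/81 = 1088.1855 rpm, dir flips to +; running = +1088.1855

+1088.1855 rpm (same as input, |ω| = 1088.1855 rpm)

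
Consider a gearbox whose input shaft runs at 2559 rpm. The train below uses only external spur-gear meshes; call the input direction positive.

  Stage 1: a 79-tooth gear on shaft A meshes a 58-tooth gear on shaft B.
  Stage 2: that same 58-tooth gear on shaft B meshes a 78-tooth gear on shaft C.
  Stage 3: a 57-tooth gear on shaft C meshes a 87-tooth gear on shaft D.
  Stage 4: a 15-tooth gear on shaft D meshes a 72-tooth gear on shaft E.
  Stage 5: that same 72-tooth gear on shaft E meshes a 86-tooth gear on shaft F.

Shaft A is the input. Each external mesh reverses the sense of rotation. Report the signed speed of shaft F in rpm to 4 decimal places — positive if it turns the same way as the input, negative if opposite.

Stage 1 [79T→58T]: ω = 2559.0000×79/58 = 3485.5345 rpm, dir flips to −; running = −3485.5345
Stage 2 [58T→78T]: ω = 3485.5345×58/78 = 2591.8077 rpm, dir flips to +; running = +2591.8077
Stage 3 [57T→87T]: ω = 2591.8077×57/87 = 1698.0809 rpm, dir flips to −; running = −1698.0809
Stage 4 [15T→72T]: ω = 1698.0809×15/72 = 353.7669 rpm, dir flips to +; running = +353.7669
Stage 5 [72T→86T]: ω = 353.7669×72/86 = 296.1769 rpm, dir flips to −; running = −296.1769

-296.1769 rpm (opposite to input, |ω| = 296.1769 rpm)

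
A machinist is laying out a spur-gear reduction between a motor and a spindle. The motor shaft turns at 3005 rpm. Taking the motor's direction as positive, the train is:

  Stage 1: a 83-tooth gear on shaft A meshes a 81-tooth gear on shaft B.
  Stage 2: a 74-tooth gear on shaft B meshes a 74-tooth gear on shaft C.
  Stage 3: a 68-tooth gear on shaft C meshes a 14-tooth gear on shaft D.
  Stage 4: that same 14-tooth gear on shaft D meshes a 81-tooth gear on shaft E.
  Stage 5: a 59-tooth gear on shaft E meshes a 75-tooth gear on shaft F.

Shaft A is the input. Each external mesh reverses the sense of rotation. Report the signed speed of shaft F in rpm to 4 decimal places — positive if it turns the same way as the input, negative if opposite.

Stage 1 [83T→81T]: ω = 3005.0000×83/81 = 3079.1975 rpm, dir flips to −; running = −3079.1975
Stage 2 [74T→74T]: ω = 3079.1975×74/74 = 3079.1975 rpm, dir flips to +; running = +3079.1975
Stage 3 [68T→14T]: ω = 3079.1975×68/14 = 14956.1023 rpm, dir flips to −; running = −14956.1023
Stage 4 [14T→81T]: ω = 14956.1023×14/81 = 2585.0053 rpm, dir flips to +; running = +2585.0053
Stage 5 [59T→75T]: ω = 2585.0053×59/75 = 2033.5375 rpm, dir flips to −; running = −2033.5375

-2033.5375 rpm (opposite to input, |ω| = 2033.5375 rpm)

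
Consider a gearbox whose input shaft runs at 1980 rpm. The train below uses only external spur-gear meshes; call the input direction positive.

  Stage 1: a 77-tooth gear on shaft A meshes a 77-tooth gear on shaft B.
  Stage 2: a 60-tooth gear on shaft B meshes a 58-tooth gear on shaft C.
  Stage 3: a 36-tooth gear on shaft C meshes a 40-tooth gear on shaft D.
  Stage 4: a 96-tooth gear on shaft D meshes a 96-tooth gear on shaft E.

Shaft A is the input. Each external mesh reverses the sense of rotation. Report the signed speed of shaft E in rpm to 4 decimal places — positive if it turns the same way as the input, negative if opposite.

+1843.4483 rpm (same as input, |ω| = 1843.4483 rpm)

Stage 1 [77T→77T]: ω = 1980.0000×77/77 = 1980.0000 rpm, dir flips to −; running = −1980.0000
Stage 2 [60T→58T]: ω = 1980.0000×60/58 = 2048.2759 rpm, dir flips to +; running = +2048.2759
Stage 3 [36T→40T]: ω = 2048.2759×36/40 = 1843.4483 rpm, dir flips to −; running = −1843.4483
Stage 4 [96T→96T]: ω = 1843.4483×96/96 = 1843.4483 rpm, dir flips to +; running = +1843.4483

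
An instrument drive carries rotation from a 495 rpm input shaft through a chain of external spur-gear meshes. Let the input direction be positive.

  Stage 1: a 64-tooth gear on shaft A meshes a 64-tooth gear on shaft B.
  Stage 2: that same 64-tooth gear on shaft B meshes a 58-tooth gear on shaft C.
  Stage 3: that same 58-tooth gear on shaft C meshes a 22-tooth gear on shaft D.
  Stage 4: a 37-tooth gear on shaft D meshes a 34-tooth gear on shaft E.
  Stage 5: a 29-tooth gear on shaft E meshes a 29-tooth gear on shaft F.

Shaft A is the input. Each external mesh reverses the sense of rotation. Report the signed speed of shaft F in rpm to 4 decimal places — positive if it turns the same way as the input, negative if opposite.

Stage 1 [64T→64T]: ω = 495.0000×64/64 = 495.0000 rpm, dir flips to −; running = −495.0000
Stage 2 [64T→58T]: ω = 495.0000×64/58 = 546.2069 rpm, dir flips to +; running = +546.2069
Stage 3 [58T→22T]: ω = 546.2069×58/22 = 1440.0000 rpm, dir flips to −; running = −1440.0000
Stage 4 [37T→34T]: ω = 1440.0000×37/34 = 1567.0588 rpm, dir flips to +; running = +1567.0588
Stage 5 [29T→29T]: ω = 1567.0588×29/29 = 1567.0588 rpm, dir flips to −; running = −1567.0588

-1567.0588 rpm (opposite to input, |ω| = 1567.0588 rpm)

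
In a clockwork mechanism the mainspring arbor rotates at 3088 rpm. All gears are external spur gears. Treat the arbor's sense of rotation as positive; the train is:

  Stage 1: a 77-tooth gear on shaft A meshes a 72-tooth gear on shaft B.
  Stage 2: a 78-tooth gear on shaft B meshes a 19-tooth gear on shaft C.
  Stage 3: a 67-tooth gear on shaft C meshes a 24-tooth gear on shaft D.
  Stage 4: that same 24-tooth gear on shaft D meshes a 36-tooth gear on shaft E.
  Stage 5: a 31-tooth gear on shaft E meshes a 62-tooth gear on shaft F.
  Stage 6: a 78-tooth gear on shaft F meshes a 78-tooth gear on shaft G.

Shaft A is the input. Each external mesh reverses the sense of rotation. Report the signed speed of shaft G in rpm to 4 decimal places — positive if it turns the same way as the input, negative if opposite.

Stage 1 [77T→72T]: ω = 3088.0000×77/72 = 3302.4444 rpm, dir flips to −; running = −3302.4444
Stage 2 [78T→19T]: ω = 3302.4444×78/19 = 13557.4035 rpm, dir flips to +; running = +13557.4035
Stage 3 [67T→24T]: ω = 13557.4035×67/24 = 37847.7515 rpm, dir flips to −; running = −37847.7515
Stage 4 [24T→36T]: ω = 37847.7515×24/36 = 25231.8343 rpm, dir flips to +; running = +25231.8343
Stage 5 [31T→62T]: ω = 25231.8343×31/62 = 12615.9172 rpm, dir flips to −; running = −12615.9172
Stage 6 [78T→78T]: ω = 12615.9172×78/78 = 12615.9172 rpm, dir flips to +; running = +12615.9172

+12615.9172 rpm (same as input, |ω| = 12615.9172 rpm)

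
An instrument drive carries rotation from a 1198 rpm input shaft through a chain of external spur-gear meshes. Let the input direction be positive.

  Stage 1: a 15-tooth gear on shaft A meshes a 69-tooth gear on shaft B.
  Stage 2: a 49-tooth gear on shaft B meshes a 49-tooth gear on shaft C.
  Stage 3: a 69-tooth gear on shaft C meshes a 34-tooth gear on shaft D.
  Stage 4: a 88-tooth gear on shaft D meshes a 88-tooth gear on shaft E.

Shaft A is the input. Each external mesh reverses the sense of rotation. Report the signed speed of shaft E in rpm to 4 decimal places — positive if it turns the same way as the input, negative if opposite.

+528.5294 rpm (same as input, |ω| = 528.5294 rpm)

Stage 1 [15T→69T]: ω = 1198.0000×15/69 = 260.4348 rpm, dir flips to −; running = −260.4348
Stage 2 [49T→49T]: ω = 260.4348×49/49 = 260.4348 rpm, dir flips to +; running = +260.4348
Stage 3 [69T→34T]: ω = 260.4348×69/34 = 528.5294 rpm, dir flips to −; running = −528.5294
Stage 4 [88T→88T]: ω = 528.5294×88/88 = 528.5294 rpm, dir flips to +; running = +528.5294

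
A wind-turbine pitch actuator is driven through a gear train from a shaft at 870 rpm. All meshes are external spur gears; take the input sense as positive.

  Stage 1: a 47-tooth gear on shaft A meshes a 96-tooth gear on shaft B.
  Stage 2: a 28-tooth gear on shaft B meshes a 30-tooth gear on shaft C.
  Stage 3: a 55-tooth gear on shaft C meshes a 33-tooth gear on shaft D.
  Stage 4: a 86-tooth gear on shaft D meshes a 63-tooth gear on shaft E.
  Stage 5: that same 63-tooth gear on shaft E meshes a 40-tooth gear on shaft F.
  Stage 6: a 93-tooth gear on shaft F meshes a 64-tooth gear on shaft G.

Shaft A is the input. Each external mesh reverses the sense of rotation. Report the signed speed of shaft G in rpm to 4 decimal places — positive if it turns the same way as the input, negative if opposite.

Stage 1 [47T→96T]: ω = 870.0000×47/96 = 425.9375 rpm, dir flips to −; running = −425.9375
Stage 2 [28T→30T]: ω = 425.9375×28/30 = 397.5417 rpm, dir flips to +; running = +397.5417
Stage 3 [55T→33T]: ω = 397.5417×55/33 = 662.5694 rpm, dir flips to −; running = −662.5694
Stage 4 [86T→63T]: ω = 662.5694×86/63 = 904.4599 rpm, dir flips to +; running = +904.4599
Stage 5 [63T→40T]: ω = 904.4599×63/40 = 1424.5243 rpm, dir flips to −; running = −1424.5243
Stage 6 [93T→64T]: ω = 1424.5243×93/64 = 2070.0119 rpm, dir flips to +; running = +2070.0119

+2070.0119 rpm (same as input, |ω| = 2070.0119 rpm)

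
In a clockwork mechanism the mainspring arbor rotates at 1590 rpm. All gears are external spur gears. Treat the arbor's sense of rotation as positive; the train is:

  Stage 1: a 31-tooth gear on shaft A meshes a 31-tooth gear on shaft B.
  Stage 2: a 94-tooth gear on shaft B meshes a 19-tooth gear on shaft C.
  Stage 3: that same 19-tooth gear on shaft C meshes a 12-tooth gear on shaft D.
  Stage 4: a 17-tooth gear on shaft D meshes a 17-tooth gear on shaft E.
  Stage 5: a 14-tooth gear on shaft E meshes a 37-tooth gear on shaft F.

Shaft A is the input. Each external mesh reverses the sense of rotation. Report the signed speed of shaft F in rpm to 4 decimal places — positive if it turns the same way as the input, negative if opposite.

-4712.7027 rpm (opposite to input, |ω| = 4712.7027 rpm)

Stage 1 [31T→31T]: ω = 1590.0000×31/31 = 1590.0000 rpm, dir flips to −; running = −1590.0000
Stage 2 [94T→19T]: ω = 1590.0000×94/19 = 7866.3158 rpm, dir flips to +; running = +7866.3158
Stage 3 [19T→12T]: ω = 7866.3158×19/12 = 12455.0000 rpm, dir flips to −; running = −12455.0000
Stage 4 [17T→17T]: ω = 12455.0000×17/17 = 12455.0000 rpm, dir flips to +; running = +12455.0000
Stage 5 [14T→37T]: ω = 12455.0000×14/37 = 4712.7027 rpm, dir flips to −; running = −4712.7027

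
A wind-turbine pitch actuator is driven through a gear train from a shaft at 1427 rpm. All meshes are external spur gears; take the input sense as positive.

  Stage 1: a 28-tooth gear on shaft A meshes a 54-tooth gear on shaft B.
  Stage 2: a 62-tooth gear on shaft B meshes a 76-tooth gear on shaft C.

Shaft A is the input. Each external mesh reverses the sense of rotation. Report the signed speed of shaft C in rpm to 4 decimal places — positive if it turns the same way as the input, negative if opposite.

+603.6238 rpm (same as input, |ω| = 603.6238 rpm)

Stage 1 [28T→54T]: ω = 1427.0000×28/54 = 739.9259 rpm, dir flips to −; running = −739.9259
Stage 2 [62T→76T]: ω = 739.9259×62/76 = 603.6238 rpm, dir flips to +; running = +603.6238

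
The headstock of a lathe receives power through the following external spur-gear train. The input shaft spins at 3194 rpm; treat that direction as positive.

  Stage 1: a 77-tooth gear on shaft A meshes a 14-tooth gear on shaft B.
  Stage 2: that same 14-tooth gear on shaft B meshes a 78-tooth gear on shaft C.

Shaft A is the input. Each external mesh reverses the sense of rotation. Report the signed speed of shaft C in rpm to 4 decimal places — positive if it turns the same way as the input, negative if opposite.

+3153.0513 rpm (same as input, |ω| = 3153.0513 rpm)

Stage 1 [77T→14T]: ω = 3194.0000×77/14 = 17567.0000 rpm, dir flips to −; running = −17567.0000
Stage 2 [14T→78T]: ω = 17567.0000×14/78 = 3153.0513 rpm, dir flips to +; running = +3153.0513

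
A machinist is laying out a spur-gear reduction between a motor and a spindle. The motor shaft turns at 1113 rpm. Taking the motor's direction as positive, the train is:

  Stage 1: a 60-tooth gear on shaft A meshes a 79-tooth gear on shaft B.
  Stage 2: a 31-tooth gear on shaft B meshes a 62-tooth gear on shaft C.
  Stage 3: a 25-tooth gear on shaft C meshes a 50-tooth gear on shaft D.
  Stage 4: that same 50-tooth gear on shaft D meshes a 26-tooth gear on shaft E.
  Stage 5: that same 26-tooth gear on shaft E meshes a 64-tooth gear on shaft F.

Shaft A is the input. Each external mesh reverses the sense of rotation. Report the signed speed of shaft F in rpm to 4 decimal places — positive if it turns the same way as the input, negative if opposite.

Stage 1 [60T→79T]: ω = 1113.0000×60/79 = 845.3165 rpm, dir flips to −; running = −845.3165
Stage 2 [31T→62T]: ω = 845.3165×31/62 = 422.6582 rpm, dir flips to +; running = +422.6582
Stage 3 [25T→50T]: ω = 422.6582×25/50 = 211.3291 rpm, dir flips to −; running = −211.3291
Stage 4 [50T→26T]: ω = 211.3291×50/26 = 406.4021 rpm, dir flips to +; running = +406.4021
Stage 5 [26T→64T]: ω = 406.4021×26/64 = 165.1009 rpm, dir flips to −; running = −165.1009

-165.1009 rpm (opposite to input, |ω| = 165.1009 rpm)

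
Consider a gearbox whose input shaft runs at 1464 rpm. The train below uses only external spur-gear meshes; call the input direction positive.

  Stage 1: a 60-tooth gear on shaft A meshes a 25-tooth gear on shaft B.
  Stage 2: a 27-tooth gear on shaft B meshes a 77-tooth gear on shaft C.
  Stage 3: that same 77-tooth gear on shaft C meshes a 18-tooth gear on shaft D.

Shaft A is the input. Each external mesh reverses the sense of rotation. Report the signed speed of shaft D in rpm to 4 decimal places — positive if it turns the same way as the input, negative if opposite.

Stage 1 [60T→25T]: ω = 1464.0000×60/25 = 3513.6000 rpm, dir flips to −; running = −3513.6000
Stage 2 [27T→77T]: ω = 3513.6000×27/77 = 1232.0416 rpm, dir flips to +; running = +1232.0416
Stage 3 [77T→18T]: ω = 1232.0416×77/18 = 5270.4000 rpm, dir flips to −; running = −5270.4000

-5270.4000 rpm (opposite to input, |ω| = 5270.4000 rpm)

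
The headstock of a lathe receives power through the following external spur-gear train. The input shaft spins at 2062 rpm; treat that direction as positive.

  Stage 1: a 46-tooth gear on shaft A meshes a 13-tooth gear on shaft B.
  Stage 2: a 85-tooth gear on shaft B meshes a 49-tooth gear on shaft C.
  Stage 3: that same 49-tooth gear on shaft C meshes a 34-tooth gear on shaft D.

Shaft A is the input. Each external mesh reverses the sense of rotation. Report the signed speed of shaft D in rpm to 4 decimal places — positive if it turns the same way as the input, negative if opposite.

-18240.7692 rpm (opposite to input, |ω| = 18240.7692 rpm)

Stage 1 [46T→13T]: ω = 2062.0000×46/13 = 7296.3077 rpm, dir flips to −; running = −7296.3077
Stage 2 [85T→49T]: ω = 7296.3077×85/49 = 12656.8603 rpm, dir flips to +; running = +12656.8603
Stage 3 [49T→34T]: ω = 12656.8603×49/34 = 18240.7692 rpm, dir flips to −; running = −18240.7692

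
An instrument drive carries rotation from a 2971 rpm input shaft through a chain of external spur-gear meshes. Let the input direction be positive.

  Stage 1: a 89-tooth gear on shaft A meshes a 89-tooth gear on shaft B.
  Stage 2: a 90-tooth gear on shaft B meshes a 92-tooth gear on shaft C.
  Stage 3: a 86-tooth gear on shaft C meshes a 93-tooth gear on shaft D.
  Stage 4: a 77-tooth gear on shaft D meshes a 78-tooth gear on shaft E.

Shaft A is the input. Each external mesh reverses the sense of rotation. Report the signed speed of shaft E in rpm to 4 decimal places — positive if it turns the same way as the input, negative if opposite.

Stage 1 [89T→89T]: ω = 2971.0000×89/89 = 2971.0000 rpm, dir flips to −; running = −2971.0000
Stage 2 [90T→92T]: ω = 2971.0000×90/92 = 2906.4130 rpm, dir flips to +; running = +2906.4130
Stage 3 [86T→93T]: ω = 2906.4130×86/93 = 2687.6508 rpm, dir flips to −; running = −2687.6508
Stage 4 [77T→78T]: ω = 2687.6508×77/78 = 2653.1937 rpm, dir flips to +; running = +2653.1937

+2653.1937 rpm (same as input, |ω| = 2653.1937 rpm)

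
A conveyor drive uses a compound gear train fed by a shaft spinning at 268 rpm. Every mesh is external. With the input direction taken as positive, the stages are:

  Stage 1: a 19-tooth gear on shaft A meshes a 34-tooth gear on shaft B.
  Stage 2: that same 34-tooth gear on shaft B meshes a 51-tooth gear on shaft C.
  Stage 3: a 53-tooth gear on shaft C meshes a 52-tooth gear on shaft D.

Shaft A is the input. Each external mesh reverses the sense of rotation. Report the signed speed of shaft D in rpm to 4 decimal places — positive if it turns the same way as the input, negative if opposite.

Stage 1 [19T→34T]: ω = 268.0000×19/34 = 149.7647 rpm, dir flips to −; running = −149.7647
Stage 2 [34T→51T]: ω = 149.7647×34/51 = 99.8431 rpm, dir flips to +; running = +99.8431
Stage 3 [53T→52T]: ω = 99.8431×53/52 = 101.7632 rpm, dir flips to −; running = −101.7632

-101.7632 rpm (opposite to input, |ω| = 101.7632 rpm)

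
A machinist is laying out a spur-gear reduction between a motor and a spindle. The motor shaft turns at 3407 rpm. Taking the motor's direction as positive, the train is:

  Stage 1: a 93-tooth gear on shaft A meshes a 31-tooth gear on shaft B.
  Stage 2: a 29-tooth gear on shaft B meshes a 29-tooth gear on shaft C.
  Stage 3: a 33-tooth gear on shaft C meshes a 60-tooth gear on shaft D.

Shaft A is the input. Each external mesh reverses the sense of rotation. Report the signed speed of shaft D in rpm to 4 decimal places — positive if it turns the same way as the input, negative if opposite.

Stage 1 [93T→31T]: ω = 3407.0000×93/31 = 10221.0000 rpm, dir flips to −; running = −10221.0000
Stage 2 [29T→29T]: ω = 10221.0000×29/29 = 10221.0000 rpm, dir flips to +; running = +10221.0000
Stage 3 [33T→60T]: ω = 10221.0000×33/60 = 5621.5500 rpm, dir flips to −; running = −5621.5500

-5621.5500 rpm (opposite to input, |ω| = 5621.5500 rpm)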